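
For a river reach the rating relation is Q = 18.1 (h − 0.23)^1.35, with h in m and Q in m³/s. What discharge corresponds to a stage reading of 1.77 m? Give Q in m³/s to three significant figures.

32.4 m³/s

Q = 18.1 × (1.77 − 0.23)^1.35 = 18.1 × 1.54^1.35 = 32.42 m³/s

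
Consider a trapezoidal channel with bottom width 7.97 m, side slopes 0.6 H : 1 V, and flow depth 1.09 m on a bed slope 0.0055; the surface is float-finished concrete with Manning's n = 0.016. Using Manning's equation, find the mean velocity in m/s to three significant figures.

A = (b + z·y)·y = (7.97 + 0.6×1.09)×1.09 = 9.400 m²
P = b + 2y√(1+z²) = 7.97 + 2×1.09×√(1+0.6²) = 10.51 m
R = A/P = 9.400/10.51 = 0.8942 m
Q = (1/n)·A·R^(2/3)·S^(1/2) = (1/0.016) × 9.400 × 0.8942^(2/3) × 0.0055^(1/2) = 40.44 m³/s
V = Q/A = 40.44/9.400 = 4.302 m/s

4.30 m/s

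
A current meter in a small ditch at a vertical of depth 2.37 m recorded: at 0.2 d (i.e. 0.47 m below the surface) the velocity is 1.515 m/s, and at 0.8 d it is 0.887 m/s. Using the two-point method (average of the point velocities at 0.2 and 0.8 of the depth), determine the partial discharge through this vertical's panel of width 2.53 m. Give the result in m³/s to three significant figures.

v̄ = (1.515 + 0.887) / 2 = 1.201 m/s
q = v̄ × d × w = 1.201 × 2.37 × 2.53 = 7.201 m³/s

7.20 m³/s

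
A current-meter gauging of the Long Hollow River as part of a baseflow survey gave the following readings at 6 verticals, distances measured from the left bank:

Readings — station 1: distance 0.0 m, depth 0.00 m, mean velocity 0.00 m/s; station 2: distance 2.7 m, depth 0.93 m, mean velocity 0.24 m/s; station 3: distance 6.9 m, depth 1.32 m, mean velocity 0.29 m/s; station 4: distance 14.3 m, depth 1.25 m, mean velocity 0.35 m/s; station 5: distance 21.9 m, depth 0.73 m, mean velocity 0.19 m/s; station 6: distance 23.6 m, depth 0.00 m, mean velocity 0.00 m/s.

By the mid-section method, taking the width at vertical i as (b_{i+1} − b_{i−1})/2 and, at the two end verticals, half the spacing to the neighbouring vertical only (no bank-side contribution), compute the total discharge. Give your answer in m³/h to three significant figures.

24900 m³/h

w_2 = (6.9 − 0.0)/2 = 3.45 m; q_2 = 0.24 × 0.93 × 3.45 = 0.7700 m³/s
w_3 = (14.3 − 2.7)/2 = 5.8 m; q_3 = 0.29 × 1.32 × 5.8 = 2.220 m³/s
w_4 = (21.9 − 6.9)/2 = 7.5 m; q_4 = 0.35 × 1.25 × 7.5 = 3.281 m³/s
w_5 = (23.6 − 14.3)/2 = 4.65 m; q_5 = 0.19 × 0.73 × 4.65 = 0.6450 m³/s
Stations 1, 6 contribute zero (depth or velocity is 0).
Q = Σ qᵢ = 6.916 m³/s
= 6.916 × 3600 = 24900 m³/h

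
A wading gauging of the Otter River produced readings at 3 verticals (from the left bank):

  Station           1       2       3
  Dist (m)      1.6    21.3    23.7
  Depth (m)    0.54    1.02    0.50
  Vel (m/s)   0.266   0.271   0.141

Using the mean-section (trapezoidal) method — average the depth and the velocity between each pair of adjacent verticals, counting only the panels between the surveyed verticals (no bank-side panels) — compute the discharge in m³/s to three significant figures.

Panel 1-2: Δb = 19.7 m, d̄ = (0.54+1.02)/2 = 0.78, v̄ = (0.266+0.271)/2 = 0.2685 → q = 19.7×0.78×0.2685 = 4.126 m³/s
Panel 2-3: Δb = 2.4 m, d̄ = (1.02+0.50)/2 = 0.76, v̄ = (0.271+0.141)/2 = 0.206 → q = 2.4×0.76×0.206 = 0.3757 m³/s
Q = Σ q = 4.502 m³/s

4.50 m³/s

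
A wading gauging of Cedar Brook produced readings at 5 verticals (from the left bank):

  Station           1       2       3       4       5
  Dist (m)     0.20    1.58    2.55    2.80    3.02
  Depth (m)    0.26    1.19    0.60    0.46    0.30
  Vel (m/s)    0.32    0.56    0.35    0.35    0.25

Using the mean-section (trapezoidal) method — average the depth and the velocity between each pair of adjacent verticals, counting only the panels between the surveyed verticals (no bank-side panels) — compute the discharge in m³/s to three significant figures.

Panel 1-2: Δb = 1.38 m, d̄ = (0.26+1.19)/2 = 0.725, v̄ = (0.32+0.56)/2 = 0.44 → q = 1.38×0.725×0.44 = 0.4402 m³/s
Panel 2-3: Δb = 0.97 m, d̄ = (1.19+0.60)/2 = 0.895, v̄ = (0.56+0.35)/2 = 0.455 → q = 0.97×0.895×0.455 = 0.3950 m³/s
Panel 3-4: Δb = 0.25 m, d̄ = (0.60+0.46)/2 = 0.53, v̄ = (0.35+0.35)/2 = 0.35 → q = 0.25×0.53×0.35 = 0.04638 m³/s
Panel 4-5: Δb = 0.22 m, d̄ = (0.46+0.30)/2 = 0.38, v̄ = (0.35+0.25)/2 = 0.3 → q = 0.22×0.38×0.3 = 0.02508 m³/s
Q = Σ q = 0.9067 m³/s

0.907 m³/s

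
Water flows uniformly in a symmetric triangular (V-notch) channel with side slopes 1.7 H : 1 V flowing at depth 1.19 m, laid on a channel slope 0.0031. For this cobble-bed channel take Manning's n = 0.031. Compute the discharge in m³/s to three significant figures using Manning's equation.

2.77 m³/s

A = z·y² = 1.7×1.19² = 2.407 m²
P = 2y√(1+z²) = 2×1.19×√(1+1.7²) = 4.694 m
R = A/P = 2.407/4.694 = 0.5129 m
Q = (1/n)·A·R^(2/3)·S^(1/2) = (1/0.031) × 2.407 × 0.5129^(2/3) × 0.0031^(1/2) = 2.770 m³/s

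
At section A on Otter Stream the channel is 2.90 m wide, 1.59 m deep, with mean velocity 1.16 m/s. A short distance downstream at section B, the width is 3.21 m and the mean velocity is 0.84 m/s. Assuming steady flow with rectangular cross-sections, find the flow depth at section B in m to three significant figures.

Q = A₁V₁ = (2.90×1.59) × 1.16 = 5.349 m³/s
d₂ = Q/(b₂ V₂) = 5.349/(3.21×0.84) = 1.984 m

1.98 m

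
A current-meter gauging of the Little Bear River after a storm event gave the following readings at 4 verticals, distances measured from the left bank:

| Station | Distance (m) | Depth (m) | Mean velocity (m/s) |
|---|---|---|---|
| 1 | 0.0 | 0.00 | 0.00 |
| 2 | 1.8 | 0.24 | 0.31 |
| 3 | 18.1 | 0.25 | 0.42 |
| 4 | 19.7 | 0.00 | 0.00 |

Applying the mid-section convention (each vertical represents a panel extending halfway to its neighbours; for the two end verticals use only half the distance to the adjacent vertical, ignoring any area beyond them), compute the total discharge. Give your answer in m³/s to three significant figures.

1.61 m³/s

w_2 = (18.1 − 0.0)/2 = 9.05 m; q_2 = 0.31 × 0.24 × 9.05 = 0.6733 m³/s
w_3 = (19.7 − 1.8)/2 = 8.95 m; q_3 = 0.42 × 0.25 × 8.95 = 0.9398 m³/s
Stations 1, 4 contribute zero (depth or velocity is 0).
Q = Σ qᵢ = 1.613 m³/s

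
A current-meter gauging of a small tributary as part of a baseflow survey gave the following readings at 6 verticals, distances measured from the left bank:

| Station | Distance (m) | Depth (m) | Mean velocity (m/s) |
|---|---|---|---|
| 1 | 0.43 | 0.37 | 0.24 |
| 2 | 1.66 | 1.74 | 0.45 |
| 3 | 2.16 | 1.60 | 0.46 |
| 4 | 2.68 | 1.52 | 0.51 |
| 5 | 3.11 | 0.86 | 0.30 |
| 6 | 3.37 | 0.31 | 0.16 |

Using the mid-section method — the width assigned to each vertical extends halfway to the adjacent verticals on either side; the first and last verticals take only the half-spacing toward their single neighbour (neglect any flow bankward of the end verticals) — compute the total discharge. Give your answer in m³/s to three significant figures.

w_1 = (1.66 − 0.43)/2 = 0.615 m; q_1 = 0.24 × 0.37 × 0.615 = 0.05461 m³/s
w_2 = (2.16 − 0.43)/2 = 0.865 m; q_2 = 0.45 × 1.74 × 0.865 = 0.6773 m³/s
w_3 = (2.68 − 1.66)/2 = 0.51 m; q_3 = 0.46 × 1.60 × 0.51 = 0.3754 m³/s
w_4 = (3.11 − 2.16)/2 = 0.475 m; q_4 = 0.51 × 1.52 × 0.475 = 0.3682 m³/s
w_5 = (3.37 − 2.68)/2 = 0.345 m; q_5 = 0.30 × 0.86 × 0.345 = 0.08901 m³/s
w_6 = (3.37 − 3.11)/2 = 0.13 m; q_6 = 0.16 × 0.31 × 0.13 = 0.006448 m³/s
Q = Σ qᵢ = 1.571 m³/s

1.57 m³/s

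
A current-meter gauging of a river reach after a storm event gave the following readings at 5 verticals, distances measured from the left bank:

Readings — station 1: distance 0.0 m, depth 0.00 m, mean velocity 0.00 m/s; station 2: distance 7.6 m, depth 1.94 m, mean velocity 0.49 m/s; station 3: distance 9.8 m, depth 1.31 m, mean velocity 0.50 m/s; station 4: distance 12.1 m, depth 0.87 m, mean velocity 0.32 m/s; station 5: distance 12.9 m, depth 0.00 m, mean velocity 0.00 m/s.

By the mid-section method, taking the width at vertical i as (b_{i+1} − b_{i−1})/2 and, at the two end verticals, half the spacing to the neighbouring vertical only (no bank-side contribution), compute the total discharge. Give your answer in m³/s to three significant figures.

w_2 = (9.8 − 0.0)/2 = 4.9 m; q_2 = 0.49 × 1.94 × 4.9 = 4.658 m³/s
w_3 = (12.1 − 7.6)/2 = 2.25 m; q_3 = 0.50 × 1.31 × 2.25 = 1.474 m³/s
w_4 = (12.9 − 9.8)/2 = 1.55 m; q_4 = 0.32 × 0.87 × 1.55 = 0.4315 m³/s
Stations 1, 5 contribute zero (depth or velocity is 0).
Q = Σ qᵢ = 6.563 m³/s

6.56 m³/s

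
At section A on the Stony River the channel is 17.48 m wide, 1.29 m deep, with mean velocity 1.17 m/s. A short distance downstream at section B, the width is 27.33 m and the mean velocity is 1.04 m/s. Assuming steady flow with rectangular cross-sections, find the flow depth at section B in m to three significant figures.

0.928 m

Q = A₁V₁ = (17.48×1.29) × 1.17 = 26.38 m³/s
d₂ = Q/(b₂ V₂) = 26.38/(27.33×1.04) = 0.9282 m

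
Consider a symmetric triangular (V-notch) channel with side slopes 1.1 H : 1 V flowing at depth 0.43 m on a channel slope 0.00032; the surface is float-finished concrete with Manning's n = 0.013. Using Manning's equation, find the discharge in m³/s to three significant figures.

0.0822 m³/s

A = z·y² = 1.1×0.43² = 0.2034 m²
P = 2y√(1+z²) = 2×0.43×√(1+1.1²) = 1.278 m
R = A/P = 0.2034/1.278 = 0.1591 m
Q = (1/n)·A·R^(2/3)·S^(1/2) = (1/0.013) × 0.2034 × 0.1591^(2/3) × 0.00032^(1/2) = 0.08217 m³/s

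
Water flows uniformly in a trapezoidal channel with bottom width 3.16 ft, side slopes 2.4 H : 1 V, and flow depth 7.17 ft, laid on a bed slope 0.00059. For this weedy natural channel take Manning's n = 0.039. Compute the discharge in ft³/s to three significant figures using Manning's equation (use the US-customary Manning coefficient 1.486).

318 ft³/s

A = (b + z·y)·y = (3.16 + 2.4×7.17)×7.17 = 146.0 ft²
P = b + 2y√(1+z²) = 3.16 + 2×7.17×√(1+2.4²) = 40.44 ft
R = A/P = 146.0/40.44 = 3.611 ft
Q = (1.486/n)·A·R^(2/3)·S^(1/2) = (1.486/0.039) × 146.0 × 3.611^(2/3) × 0.00059^(1/2) = 318.1 ft³/s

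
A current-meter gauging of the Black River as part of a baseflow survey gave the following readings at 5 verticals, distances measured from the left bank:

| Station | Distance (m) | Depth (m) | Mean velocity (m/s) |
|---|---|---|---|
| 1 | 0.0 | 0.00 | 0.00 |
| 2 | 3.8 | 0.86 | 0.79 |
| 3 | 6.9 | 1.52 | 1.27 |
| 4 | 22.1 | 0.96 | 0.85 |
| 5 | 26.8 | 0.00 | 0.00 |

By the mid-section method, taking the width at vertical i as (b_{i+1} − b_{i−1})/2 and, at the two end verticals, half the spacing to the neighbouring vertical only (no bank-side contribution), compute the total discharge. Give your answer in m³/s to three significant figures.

w_2 = (6.9 − 0.0)/2 = 3.45 m; q_2 = 0.79 × 0.86 × 3.45 = 2.344 m³/s
w_3 = (22.1 − 3.8)/2 = 9.15 m; q_3 = 1.27 × 1.52 × 9.15 = 17.66 m³/s
w_4 = (26.8 − 6.9)/2 = 9.95 m; q_4 = 0.85 × 0.96 × 9.95 = 8.119 m³/s
Stations 1, 5 contribute zero (depth or velocity is 0).
Q = Σ qᵢ = 28.13 m³/s

28.1 m³/s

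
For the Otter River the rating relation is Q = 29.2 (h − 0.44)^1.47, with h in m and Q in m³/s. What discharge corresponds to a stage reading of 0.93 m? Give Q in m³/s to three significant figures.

10.2 m³/s

Q = 29.2 × (0.93 − 0.44)^1.47 = 29.2 × 0.49^1.47 = 10.23 m³/s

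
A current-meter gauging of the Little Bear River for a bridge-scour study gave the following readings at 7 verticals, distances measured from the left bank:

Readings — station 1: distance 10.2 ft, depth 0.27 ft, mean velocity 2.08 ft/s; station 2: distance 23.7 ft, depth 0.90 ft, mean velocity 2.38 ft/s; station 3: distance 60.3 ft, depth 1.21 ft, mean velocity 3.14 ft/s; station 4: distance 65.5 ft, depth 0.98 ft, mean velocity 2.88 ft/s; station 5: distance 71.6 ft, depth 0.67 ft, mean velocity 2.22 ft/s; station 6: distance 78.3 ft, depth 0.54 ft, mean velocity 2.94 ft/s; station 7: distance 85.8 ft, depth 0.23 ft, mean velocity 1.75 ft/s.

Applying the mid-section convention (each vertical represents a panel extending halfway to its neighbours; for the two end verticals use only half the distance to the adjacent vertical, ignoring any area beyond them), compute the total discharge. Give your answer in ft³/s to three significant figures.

175 ft³/s

w_1 = (23.7 − 10.2)/2 = 6.75 ft; q_1 = 2.08 × 0.27 × 6.75 = 3.791 ft³/s
w_2 = (60.3 − 10.2)/2 = 25.05 ft; q_2 = 2.38 × 0.90 × 25.05 = 53.66 ft³/s
w_3 = (65.5 − 23.7)/2 = 20.9 ft; q_3 = 3.14 × 1.21 × 20.9 = 79.41 ft³/s
w_4 = (71.6 − 60.3)/2 = 5.65 ft; q_4 = 2.88 × 0.98 × 5.65 = 15.95 ft³/s
w_5 = (78.3 − 65.5)/2 = 6.4 ft; q_5 = 2.22 × 0.67 × 6.4 = 9.519 ft³/s
w_6 = (85.8 − 71.6)/2 = 7.1 ft; q_6 = 2.94 × 0.54 × 7.1 = 11.27 ft³/s
w_7 = (85.8 − 78.3)/2 = 3.75 ft; q_7 = 1.75 × 0.23 × 3.75 = 1.509 ft³/s
Q = Σ qᵢ = 175.1 ft³/s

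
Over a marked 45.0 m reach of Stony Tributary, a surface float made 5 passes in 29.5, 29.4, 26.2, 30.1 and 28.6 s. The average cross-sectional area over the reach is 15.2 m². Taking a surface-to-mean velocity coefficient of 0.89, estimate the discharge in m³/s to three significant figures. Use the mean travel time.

t̄ = (29.5 + 29.4 + 26.2 + 30.1 + 28.6) / 5 = 28.76 s
v_surface = L / t̄ = 45.0 / 28.76 = 1.565 m/s
v_mean = 0.89 × 1.565 = 1.393 m/s
Q = A × v_mean = 15.2 × 1.393 = 21.17 m³/s

21.2 m³/s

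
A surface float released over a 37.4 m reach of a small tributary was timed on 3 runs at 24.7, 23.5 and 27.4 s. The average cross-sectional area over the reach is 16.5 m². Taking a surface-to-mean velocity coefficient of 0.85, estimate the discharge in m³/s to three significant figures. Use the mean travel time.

t̄ = (24.7 + 23.5 + 27.4) / 3 = 25.2 s
v_surface = L / t̄ = 37.4 / 25.2 = 1.484 m/s
v_mean = 0.85 × 1.484 = 1.262 m/s
Q = A × v_mean = 16.5 × 1.262 = 20.81 m³/s

20.8 m³/s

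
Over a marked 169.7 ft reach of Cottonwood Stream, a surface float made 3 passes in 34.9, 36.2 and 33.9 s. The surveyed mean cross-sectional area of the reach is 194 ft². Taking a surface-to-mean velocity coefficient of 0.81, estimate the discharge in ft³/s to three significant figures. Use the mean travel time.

762 ft³/s

t̄ = (34.9 + 36.2 + 33.9) / 3 = 35 s
v_surface = L / t̄ = 169.7 / 35 = 4.849 ft/s
v_mean = 0.81 × 4.849 = 3.927 ft/s
Q = A × v_mean = 194 × 3.927 = 761.9 ft³/s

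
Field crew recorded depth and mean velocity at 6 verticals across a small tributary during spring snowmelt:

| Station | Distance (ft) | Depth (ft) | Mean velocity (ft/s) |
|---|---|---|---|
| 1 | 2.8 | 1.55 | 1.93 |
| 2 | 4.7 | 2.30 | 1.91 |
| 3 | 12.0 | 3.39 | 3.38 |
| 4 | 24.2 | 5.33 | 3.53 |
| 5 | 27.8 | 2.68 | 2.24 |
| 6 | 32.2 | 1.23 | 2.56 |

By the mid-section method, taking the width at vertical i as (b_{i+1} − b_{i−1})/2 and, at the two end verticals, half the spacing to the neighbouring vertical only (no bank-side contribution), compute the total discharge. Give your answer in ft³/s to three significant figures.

314 ft³/s

w_1 = (4.7 − 2.8)/2 = 0.95 ft; q_1 = 1.93 × 1.55 × 0.95 = 2.842 ft³/s
w_2 = (12.0 − 2.8)/2 = 4.6 ft; q_2 = 1.91 × 2.30 × 4.6 = 20.21 ft³/s
w_3 = (24.2 − 4.7)/2 = 9.75 ft; q_3 = 3.38 × 3.39 × 9.75 = 111.7 ft³/s
w_4 = (27.8 − 12.0)/2 = 7.9 ft; q_4 = 3.53 × 5.33 × 7.9 = 148.6 ft³/s
w_5 = (32.2 − 24.2)/2 = 4 ft; q_5 = 2.24 × 2.68 × 4 = 24.01 ft³/s
w_6 = (32.2 − 27.8)/2 = 2.2 ft; q_6 = 2.56 × 1.23 × 2.2 = 6.927 ft³/s
Q = Σ qᵢ = 314.3 ft³/s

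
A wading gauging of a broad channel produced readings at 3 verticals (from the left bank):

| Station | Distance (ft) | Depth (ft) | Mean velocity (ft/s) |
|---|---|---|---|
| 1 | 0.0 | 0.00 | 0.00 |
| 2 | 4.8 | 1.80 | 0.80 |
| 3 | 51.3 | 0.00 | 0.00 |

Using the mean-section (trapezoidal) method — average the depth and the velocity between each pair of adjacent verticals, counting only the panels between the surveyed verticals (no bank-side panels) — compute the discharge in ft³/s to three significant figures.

Panel 1-2: Δb = 4.8 ft, d̄ = (0.00+1.80)/2 = 0.9, v̄ = (0.00+0.80)/2 = 0.4 → q = 4.8×0.9×0.4 = 1.728 ft³/s
Panel 2-3: Δb = 46.5 ft, d̄ = (1.80+0.00)/2 = 0.9, v̄ = (0.80+0.00)/2 = 0.4 → q = 46.5×0.9×0.4 = 16.74 ft³/s
Q = Σ q = 18.47 ft³/s

18.5 ft³/s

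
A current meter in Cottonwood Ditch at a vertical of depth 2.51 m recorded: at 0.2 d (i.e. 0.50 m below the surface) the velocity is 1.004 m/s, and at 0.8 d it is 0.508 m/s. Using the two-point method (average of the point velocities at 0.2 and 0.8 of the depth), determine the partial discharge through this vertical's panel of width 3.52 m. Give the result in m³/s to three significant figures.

6.68 m³/s

v̄ = (1.004 + 0.508) / 2 = 0.7560 m/s
q = v̄ × d × w = 0.7560 × 2.51 × 3.52 = 6.679 m³/s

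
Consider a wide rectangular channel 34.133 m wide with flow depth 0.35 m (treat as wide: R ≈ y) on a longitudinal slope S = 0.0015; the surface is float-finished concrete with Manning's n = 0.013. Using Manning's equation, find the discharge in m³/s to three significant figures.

A = b·y = 34.133 × 0.35 = 11.95 m²
Wide channel: R ≈ y = 0.35 m
Q = (1/n)·A·R^(2/3)·S^(1/2) = (1/0.013) × 11.95 × 0.3500^(2/3) × 0.0015^(1/2) = 17.68 m³/s

17.7 m³/s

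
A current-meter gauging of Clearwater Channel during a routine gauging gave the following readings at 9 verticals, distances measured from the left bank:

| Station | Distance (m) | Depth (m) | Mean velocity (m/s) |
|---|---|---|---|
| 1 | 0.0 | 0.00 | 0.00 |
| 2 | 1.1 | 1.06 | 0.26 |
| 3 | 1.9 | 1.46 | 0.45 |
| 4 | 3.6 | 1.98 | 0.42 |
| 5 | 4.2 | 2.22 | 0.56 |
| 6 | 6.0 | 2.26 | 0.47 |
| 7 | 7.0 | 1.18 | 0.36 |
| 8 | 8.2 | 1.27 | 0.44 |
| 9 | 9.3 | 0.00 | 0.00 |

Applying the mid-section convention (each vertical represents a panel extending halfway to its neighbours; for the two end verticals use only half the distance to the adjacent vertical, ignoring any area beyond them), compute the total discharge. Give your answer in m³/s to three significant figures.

w_2 = (1.9 − 0.0)/2 = 0.95 m; q_2 = 0.26 × 1.06 × 0.95 = 0.2618 m³/s
w_3 = (3.6 − 1.1)/2 = 1.25 m; q_3 = 0.45 × 1.46 × 1.25 = 0.8213 m³/s
w_4 = (4.2 − 1.9)/2 = 1.15 m; q_4 = 0.42 × 1.98 × 1.15 = 0.9563 m³/s
w_5 = (6.0 − 3.6)/2 = 1.2 m; q_5 = 0.56 × 2.22 × 1.2 = 1.492 m³/s
w_6 = (7.0 − 4.2)/2 = 1.4 m; q_6 = 0.47 × 2.26 × 1.4 = 1.487 m³/s
w_7 = (8.2 − 6.0)/2 = 1.1 m; q_7 = 0.36 × 1.18 × 1.1 = 0.4673 m³/s
w_8 = (9.3 − 7.0)/2 = 1.15 m; q_8 = 0.44 × 1.27 × 1.15 = 0.6426 m³/s
Stations 1, 9 contribute zero (depth or velocity is 0).
Q = Σ qᵢ = 6.128 m³/s

6.13 m³/s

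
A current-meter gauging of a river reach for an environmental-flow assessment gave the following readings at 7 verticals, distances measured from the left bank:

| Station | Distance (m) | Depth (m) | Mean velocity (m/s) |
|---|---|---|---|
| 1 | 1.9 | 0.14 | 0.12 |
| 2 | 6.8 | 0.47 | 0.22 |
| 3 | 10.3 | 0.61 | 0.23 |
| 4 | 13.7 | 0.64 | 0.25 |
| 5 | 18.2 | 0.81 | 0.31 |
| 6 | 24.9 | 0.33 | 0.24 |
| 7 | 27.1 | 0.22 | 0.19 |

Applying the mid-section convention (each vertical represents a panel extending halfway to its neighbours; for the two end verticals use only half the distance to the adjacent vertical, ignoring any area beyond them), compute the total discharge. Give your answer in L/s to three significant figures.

w_1 = (6.8 − 1.9)/2 = 2.45 m; q_1 = 0.12 × 0.14 × 2.45 = 0.04116 m³/s
w_2 = (10.3 − 1.9)/2 = 4.2 m; q_2 = 0.22 × 0.47 × 4.2 = 0.4343 m³/s
w_3 = (13.7 − 6.8)/2 = 3.45 m; q_3 = 0.23 × 0.61 × 3.45 = 0.4840 m³/s
w_4 = (18.2 − 10.3)/2 = 3.95 m; q_4 = 0.25 × 0.64 × 3.95 = 0.6320 m³/s
w_5 = (24.9 − 13.7)/2 = 5.6 m; q_5 = 0.31 × 0.81 × 5.6 = 1.406 m³/s
w_6 = (27.1 − 18.2)/2 = 4.45 m; q_6 = 0.24 × 0.33 × 4.45 = 0.3524 m³/s
w_7 = (27.1 − 24.9)/2 = 1.1 m; q_7 = 0.19 × 0.22 × 1.1 = 0.04598 m³/s
Q = Σ qᵢ = 3.396 m³/s
= 3.396 × 1000 = 3396 L/s

3400 L/s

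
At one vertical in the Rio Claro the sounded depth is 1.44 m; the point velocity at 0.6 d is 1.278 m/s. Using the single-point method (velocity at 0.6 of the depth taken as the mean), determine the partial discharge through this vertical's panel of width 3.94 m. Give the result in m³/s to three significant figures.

v̄ = v₀.₆ = 1.278 m/s
q = v̄ × d × w = 1.278 × 1.44 × 3.94 = 7.251 m³/s

7.25 m³/s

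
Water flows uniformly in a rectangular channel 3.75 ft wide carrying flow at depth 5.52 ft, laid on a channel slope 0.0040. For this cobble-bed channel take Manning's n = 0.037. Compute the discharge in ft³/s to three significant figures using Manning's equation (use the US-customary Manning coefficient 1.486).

65.8 ft³/s

A = b·y = 3.75 × 5.52 = 20.70 ft²
P = b + 2y = 3.75 + 2×5.52 = 14.79 ft
R = A/P = 20.70/14.79 = 1.400 ft
Q = (1.486/n)·A·R^(2/3)·S^(1/2) = (1.486/0.037) × 20.70 × 1.400^(2/3) × 0.0040^(1/2) = 65.79 ft³/s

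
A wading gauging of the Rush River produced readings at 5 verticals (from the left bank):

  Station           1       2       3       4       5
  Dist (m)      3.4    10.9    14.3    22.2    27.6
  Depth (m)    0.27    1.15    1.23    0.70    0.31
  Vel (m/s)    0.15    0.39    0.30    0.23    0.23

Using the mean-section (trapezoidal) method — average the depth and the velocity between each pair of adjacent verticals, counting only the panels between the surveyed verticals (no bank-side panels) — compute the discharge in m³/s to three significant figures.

5.48 m³/s

Panel 1-2: Δb = 7.5 m, d̄ = (0.27+1.15)/2 = 0.71, v̄ = (0.15+0.39)/2 = 0.27 → q = 7.5×0.71×0.27 = 1.438 m³/s
Panel 2-3: Δb = 3.4 m, d̄ = (1.15+1.23)/2 = 1.19, v̄ = (0.39+0.30)/2 = 0.345 → q = 3.4×1.19×0.345 = 1.396 m³/s
Panel 3-4: Δb = 7.9 m, d̄ = (1.23+0.70)/2 = 0.965, v̄ = (0.30+0.23)/2 = 0.265 → q = 7.9×0.965×0.265 = 2.020 m³/s
Panel 4-5: Δb = 5.4 m, d̄ = (0.70+0.31)/2 = 0.505, v̄ = (0.23+0.23)/2 = 0.23 → q = 5.4×0.505×0.23 = 0.6272 m³/s
Q = Σ q = 5.481 m³/s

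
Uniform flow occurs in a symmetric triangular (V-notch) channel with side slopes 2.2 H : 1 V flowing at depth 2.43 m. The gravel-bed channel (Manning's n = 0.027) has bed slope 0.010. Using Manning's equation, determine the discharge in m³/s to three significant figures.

51.5 m³/s

A = z·y² = 2.2×2.43² = 12.99 m²
P = 2y√(1+z²) = 2×2.43×√(1+2.2²) = 11.74 m
R = A/P = 12.99/11.74 = 1.106 m
Q = (1/n)·A·R^(2/3)·S^(1/2) = (1/0.027) × 12.99 × 1.106^(2/3) × 0.010^(1/2) = 51.46 m³/s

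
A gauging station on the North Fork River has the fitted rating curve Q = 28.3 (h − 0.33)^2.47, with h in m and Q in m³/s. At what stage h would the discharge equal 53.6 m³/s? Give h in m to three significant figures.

1.63 m

h − h₀ = (Q/C)^(1/b) = (53.6/28.3)^(1/2.47) = 1.295 m
h = 0.33 + 1.295 = 1.625 m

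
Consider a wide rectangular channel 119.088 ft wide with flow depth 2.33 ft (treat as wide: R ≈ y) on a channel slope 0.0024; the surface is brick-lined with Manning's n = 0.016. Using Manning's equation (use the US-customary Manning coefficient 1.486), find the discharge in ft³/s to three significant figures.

2220 ft³/s

A = b·y = 119.088 × 2.33 = 277.5 ft²
Wide channel: R ≈ y = 2.33 ft
Q = (1.486/n)·A·R^(2/3)·S^(1/2) = (1.486/0.016) × 277.5 × 2.330^(2/3) × 0.0024^(1/2) = 2219 ft³/s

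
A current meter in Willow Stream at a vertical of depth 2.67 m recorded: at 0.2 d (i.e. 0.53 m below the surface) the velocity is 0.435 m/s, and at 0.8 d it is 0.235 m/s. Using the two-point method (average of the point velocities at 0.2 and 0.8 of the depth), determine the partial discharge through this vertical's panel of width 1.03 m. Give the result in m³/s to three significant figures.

0.921 m³/s

v̄ = (0.435 + 0.235) / 2 = 0.3350 m/s
q = v̄ × d × w = 0.3350 × 2.67 × 1.03 = 0.9213 m³/s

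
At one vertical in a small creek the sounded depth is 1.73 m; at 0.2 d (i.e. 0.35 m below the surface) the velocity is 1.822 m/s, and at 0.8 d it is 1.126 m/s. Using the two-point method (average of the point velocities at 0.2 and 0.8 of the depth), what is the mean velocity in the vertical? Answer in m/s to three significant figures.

1.47 m/s

v̄ = (1.822 + 1.126) / 2 = 1.474 m/s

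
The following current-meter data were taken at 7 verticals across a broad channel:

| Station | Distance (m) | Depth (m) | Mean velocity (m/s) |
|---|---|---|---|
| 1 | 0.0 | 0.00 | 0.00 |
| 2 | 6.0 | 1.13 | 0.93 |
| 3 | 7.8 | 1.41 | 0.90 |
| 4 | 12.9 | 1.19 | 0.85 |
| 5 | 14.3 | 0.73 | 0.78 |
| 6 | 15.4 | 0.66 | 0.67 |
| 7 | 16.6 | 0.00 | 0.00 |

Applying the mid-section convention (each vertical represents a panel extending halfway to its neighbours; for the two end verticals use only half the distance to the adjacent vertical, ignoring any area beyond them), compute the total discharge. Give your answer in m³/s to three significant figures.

13.0 m³/s

w_2 = (7.8 − 0.0)/2 = 3.9 m; q_2 = 0.93 × 1.13 × 3.9 = 4.099 m³/s
w_3 = (12.9 − 6.0)/2 = 3.45 m; q_3 = 0.90 × 1.41 × 3.45 = 4.378 m³/s
w_4 = (14.3 − 7.8)/2 = 3.25 m; q_4 = 0.85 × 1.19 × 3.25 = 3.287 m³/s
w_5 = (15.4 − 12.9)/2 = 1.25 m; q_5 = 0.78 × 0.73 × 1.25 = 0.7118 m³/s
w_6 = (16.6 − 14.3)/2 = 1.15 m; q_6 = 0.67 × 0.66 × 1.15 = 0.5085 m³/s
Stations 1, 7 contribute zero (depth or velocity is 0).
Q = Σ qᵢ = 12.98 m³/s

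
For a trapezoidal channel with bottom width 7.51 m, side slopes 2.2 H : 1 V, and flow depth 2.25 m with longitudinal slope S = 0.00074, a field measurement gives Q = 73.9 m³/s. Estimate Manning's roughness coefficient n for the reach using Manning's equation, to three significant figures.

A = (b + z·y)·y = (7.51 + 2.2×2.25)×2.25 = 28.04 m²
P = b + 2y√(1+z²) = 7.51 + 2×2.25×√(1+2.2²) = 18.38 m
R = A/P = 28.04/18.38 = 1.525 m
n = (1/Q)·A·R^(2/3)·S^(1/2) = (1/73.9) × 28.04 × 1.325 × 0.02720 = 0.01367

0.0137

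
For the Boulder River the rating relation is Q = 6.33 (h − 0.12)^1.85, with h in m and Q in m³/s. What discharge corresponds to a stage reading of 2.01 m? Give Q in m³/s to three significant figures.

20.6 m³/s

Q = 6.33 × (2.01 − 0.12)^1.85 = 6.33 × 1.89^1.85 = 20.55 m³/s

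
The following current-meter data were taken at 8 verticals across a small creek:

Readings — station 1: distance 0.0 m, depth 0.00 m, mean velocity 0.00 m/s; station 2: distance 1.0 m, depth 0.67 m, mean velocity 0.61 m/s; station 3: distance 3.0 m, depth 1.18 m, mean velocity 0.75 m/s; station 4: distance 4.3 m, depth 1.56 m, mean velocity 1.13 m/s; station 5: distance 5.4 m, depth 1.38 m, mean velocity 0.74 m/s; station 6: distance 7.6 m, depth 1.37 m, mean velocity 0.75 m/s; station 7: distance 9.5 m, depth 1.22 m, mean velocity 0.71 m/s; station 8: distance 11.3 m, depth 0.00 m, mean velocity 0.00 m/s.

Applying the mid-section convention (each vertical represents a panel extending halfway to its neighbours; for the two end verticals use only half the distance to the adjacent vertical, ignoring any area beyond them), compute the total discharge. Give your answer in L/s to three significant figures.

9580 L/s

w_2 = (3.0 − 0.0)/2 = 1.5 m; q_2 = 0.61 × 0.67 × 1.5 = 0.6131 m³/s
w_3 = (4.3 − 1.0)/2 = 1.65 m; q_3 = 0.75 × 1.18 × 1.65 = 1.460 m³/s
w_4 = (5.4 − 3.0)/2 = 1.2 m; q_4 = 1.13 × 1.56 × 1.2 = 2.115 m³/s
w_5 = (7.6 − 4.3)/2 = 1.65 m; q_5 = 0.74 × 1.38 × 1.65 = 1.685 m³/s
w_6 = (9.5 − 5.4)/2 = 2.05 m; q_6 = 0.75 × 1.37 × 2.05 = 2.106 m³/s
w_7 = (11.3 − 7.6)/2 = 1.85 m; q_7 = 0.71 × 1.22 × 1.85 = 1.602 m³/s
Stations 1, 8 contribute zero (depth or velocity is 0).
Q = Σ qᵢ = 9.582 m³/s
= 9.582 × 1000 = 9582 L/s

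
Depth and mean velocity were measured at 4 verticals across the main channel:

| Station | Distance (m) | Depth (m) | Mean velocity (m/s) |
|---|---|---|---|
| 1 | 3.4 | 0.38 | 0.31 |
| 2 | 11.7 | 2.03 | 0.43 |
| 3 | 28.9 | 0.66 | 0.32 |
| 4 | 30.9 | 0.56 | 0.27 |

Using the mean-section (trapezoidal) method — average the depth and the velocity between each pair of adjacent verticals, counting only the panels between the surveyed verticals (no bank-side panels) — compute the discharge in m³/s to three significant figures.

12.7 m³/s

Panel 1-2: Δb = 8.3 m, d̄ = (0.38+2.03)/2 = 1.205, v̄ = (0.31+0.43)/2 = 0.37 → q = 8.3×1.205×0.37 = 3.701 m³/s
Panel 2-3: Δb = 17.2 m, d̄ = (2.03+0.66)/2 = 1.345, v̄ = (0.43+0.32)/2 = 0.375 → q = 17.2×1.345×0.375 = 8.675 m³/s
Panel 3-4: Δb = 2 m, d̄ = (0.66+0.56)/2 = 0.61, v̄ = (0.32+0.27)/2 = 0.295 → q = 2×0.61×0.295 = 0.3599 m³/s
Q = Σ q = 12.74 m³/s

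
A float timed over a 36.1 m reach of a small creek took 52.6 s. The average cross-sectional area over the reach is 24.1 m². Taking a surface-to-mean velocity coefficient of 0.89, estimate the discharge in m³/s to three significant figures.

14.7 m³/s

v_surface = L / t̄ = 36.1 / 52.6 = 0.6863 m/s
v_mean = 0.89 × 0.6863 = 0.6108 m/s
Q = A × v_mean = 24.1 × 0.6108 = 14.72 m³/s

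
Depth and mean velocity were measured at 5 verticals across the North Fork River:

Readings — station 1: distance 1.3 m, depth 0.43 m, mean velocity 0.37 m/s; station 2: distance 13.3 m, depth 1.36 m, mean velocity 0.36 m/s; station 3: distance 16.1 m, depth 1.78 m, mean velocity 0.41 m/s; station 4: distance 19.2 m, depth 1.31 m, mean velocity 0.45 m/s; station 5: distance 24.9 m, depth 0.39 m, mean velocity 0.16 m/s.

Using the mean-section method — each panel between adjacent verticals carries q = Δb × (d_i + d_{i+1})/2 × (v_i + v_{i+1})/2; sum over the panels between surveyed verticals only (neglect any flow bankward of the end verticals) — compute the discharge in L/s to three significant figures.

9150 L/s

Panel 1-2: Δb = 12 m, d̄ = (0.43+1.36)/2 = 0.895, v̄ = (0.37+0.36)/2 = 0.365 → q = 12×0.895×0.365 = 3.920 m³/s
Panel 2-3: Δb = 2.8 m, d̄ = (1.36+1.78)/2 = 1.57, v̄ = (0.36+0.41)/2 = 0.385 → q = 2.8×1.57×0.385 = 1.692 m³/s
Panel 3-4: Δb = 3.1 m, d̄ = (1.78+1.31)/2 = 1.545, v̄ = (0.41+0.45)/2 = 0.43 → q = 3.1×1.545×0.43 = 2.059 m³/s
Panel 4-5: Δb = 5.7 m, d̄ = (1.31+0.39)/2 = 0.85, v̄ = (0.45+0.16)/2 = 0.305 → q = 5.7×0.85×0.305 = 1.478 m³/s
Q = Σ q = 9.150 m³/s
= 9.150 × 1000 = 9150 L/s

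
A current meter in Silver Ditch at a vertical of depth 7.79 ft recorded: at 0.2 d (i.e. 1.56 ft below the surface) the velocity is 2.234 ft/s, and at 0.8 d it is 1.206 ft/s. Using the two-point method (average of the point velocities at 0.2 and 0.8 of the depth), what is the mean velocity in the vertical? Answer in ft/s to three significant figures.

1.72 ft/s

v̄ = (2.234 + 1.206) / 2 = 1.720 ft/s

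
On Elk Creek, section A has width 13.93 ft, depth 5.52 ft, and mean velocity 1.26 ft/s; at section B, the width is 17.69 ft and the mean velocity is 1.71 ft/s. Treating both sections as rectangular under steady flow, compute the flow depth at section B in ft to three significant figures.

Q = A₁V₁ = (13.93×5.52) × 1.26 = 96.89 ft³/s
d₂ = Q/(b₂ V₂) = 96.89/(17.69×1.71) = 3.203 ft

3.20 ft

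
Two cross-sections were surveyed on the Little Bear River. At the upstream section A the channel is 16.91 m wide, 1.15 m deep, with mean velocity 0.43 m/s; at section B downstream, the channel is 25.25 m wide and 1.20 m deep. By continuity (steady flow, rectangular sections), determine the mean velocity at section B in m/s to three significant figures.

Q = A₁V₁ = (16.91×1.15) × 0.43 = 8.362 m³/s
A₂ = 25.25 × 1.20 = 30.30 m²
V₂ = Q/A₂ = 8.362/30.30 = 0.2760 m/s

0.276 m/s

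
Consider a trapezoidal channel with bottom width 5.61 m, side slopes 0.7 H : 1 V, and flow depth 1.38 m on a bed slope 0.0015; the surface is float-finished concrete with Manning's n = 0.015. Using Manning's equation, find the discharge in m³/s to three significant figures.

A = (b + z·y)·y = (5.61 + 0.7×1.38)×1.38 = 9.075 m²
P = b + 2y√(1+z²) = 5.61 + 2×1.38×√(1+0.7²) = 8.979 m
R = A/P = 9.075/8.979 = 1.011 m
Q = (1/n)·A·R^(2/3)·S^(1/2) = (1/0.015) × 9.075 × 1.011^(2/3) × 0.0015^(1/2) = 23.60 m³/s

23.6 m³/s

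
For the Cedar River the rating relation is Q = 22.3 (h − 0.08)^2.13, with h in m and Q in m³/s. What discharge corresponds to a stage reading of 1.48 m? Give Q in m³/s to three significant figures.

45.7 m³/s

Q = 22.3 × (1.48 − 0.08)^2.13 = 22.3 × 1.4^2.13 = 45.66 m³/s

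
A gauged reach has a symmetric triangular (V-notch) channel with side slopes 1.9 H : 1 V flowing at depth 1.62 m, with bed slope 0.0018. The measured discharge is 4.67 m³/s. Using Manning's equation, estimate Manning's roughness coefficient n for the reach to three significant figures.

A = z·y² = 1.9×1.62² = 4.986 m²
P = 2y√(1+z²) = 2×1.62×√(1+1.9²) = 6.957 m
R = A/P = 4.986/6.957 = 0.7168 m
n = (1/Q)·A·R^(2/3)·S^(1/2) = (1/4.67) × 4.986 × 0.8009 × 0.04243 = 0.03628

0.0363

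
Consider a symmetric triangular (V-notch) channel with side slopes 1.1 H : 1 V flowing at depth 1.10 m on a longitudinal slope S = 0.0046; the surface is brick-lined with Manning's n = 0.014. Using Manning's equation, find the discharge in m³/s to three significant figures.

3.54 m³/s

A = z·y² = 1.1×1.10² = 1.331 m²
P = 2y√(1+z²) = 2×1.10×√(1+1.1²) = 3.271 m
R = A/P = 1.331/3.271 = 0.4070 m
Q = (1/n)·A·R^(2/3)·S^(1/2) = (1/0.014) × 1.331 × 0.4070^(2/3) × 0.0046^(1/2) = 3.541 m³/s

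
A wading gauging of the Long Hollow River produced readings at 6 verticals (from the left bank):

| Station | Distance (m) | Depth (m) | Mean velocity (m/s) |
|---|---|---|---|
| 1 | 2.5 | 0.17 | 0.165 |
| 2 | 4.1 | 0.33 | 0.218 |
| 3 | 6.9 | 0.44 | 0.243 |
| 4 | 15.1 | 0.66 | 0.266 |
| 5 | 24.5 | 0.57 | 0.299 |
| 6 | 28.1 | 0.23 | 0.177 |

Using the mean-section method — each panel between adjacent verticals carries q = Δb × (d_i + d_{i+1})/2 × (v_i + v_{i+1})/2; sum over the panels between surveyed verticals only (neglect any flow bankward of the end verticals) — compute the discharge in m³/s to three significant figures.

3.45 m³/s

Panel 1-2: Δb = 1.6 m, d̄ = (0.17+0.33)/2 = 0.25, v̄ = (0.165+0.218)/2 = 0.1915 → q = 1.6×0.25×0.1915 = 0.07660 m³/s
Panel 2-3: Δb = 2.8 m, d̄ = (0.33+0.44)/2 = 0.385, v̄ = (0.218+0.243)/2 = 0.2305 → q = 2.8×0.385×0.2305 = 0.2485 m³/s
Panel 3-4: Δb = 8.2 m, d̄ = (0.44+0.66)/2 = 0.55, v̄ = (0.243+0.266)/2 = 0.2545 → q = 8.2×0.55×0.2545 = 1.148 m³/s
Panel 4-5: Δb = 9.4 m, d̄ = (0.66+0.57)/2 = 0.615, v̄ = (0.266+0.299)/2 = 0.2825 → q = 9.4×0.615×0.2825 = 1.633 m³/s
Panel 5-6: Δb = 3.6 m, d̄ = (0.57+0.23)/2 = 0.4, v̄ = (0.299+0.177)/2 = 0.238 → q = 3.6×0.4×0.238 = 0.3427 m³/s
Q = Σ q = 3.449 m³/s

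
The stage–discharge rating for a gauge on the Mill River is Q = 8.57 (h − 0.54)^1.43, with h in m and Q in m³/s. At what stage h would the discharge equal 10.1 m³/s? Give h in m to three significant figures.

h − h₀ = (Q/C)^(1/b) = (10.1/8.57)^(1/1.43) = 1.122 m
h = 0.54 + 1.122 = 1.662 m

1.66 m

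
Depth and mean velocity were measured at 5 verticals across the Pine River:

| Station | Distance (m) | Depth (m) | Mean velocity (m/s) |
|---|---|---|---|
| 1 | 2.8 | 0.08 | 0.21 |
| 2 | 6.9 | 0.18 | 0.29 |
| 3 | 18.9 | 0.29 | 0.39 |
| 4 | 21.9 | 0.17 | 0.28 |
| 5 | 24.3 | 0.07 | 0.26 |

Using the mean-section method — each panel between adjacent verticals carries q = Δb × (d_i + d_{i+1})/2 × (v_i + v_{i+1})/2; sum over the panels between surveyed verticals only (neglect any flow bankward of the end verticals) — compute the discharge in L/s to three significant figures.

1400 L/s

Panel 1-2: Δb = 4.1 m, d̄ = (0.08+0.18)/2 = 0.13, v̄ = (0.21+0.29)/2 = 0.25 → q = 4.1×0.13×0.25 = 0.1333 m³/s
Panel 2-3: Δb = 12 m, d̄ = (0.18+0.29)/2 = 0.235, v̄ = (0.29+0.39)/2 = 0.34 → q = 12×0.235×0.34 = 0.9588 m³/s
Panel 3-4: Δb = 3 m, d̄ = (0.29+0.17)/2 = 0.23, v̄ = (0.39+0.28)/2 = 0.335 → q = 3×0.23×0.335 = 0.2312 m³/s
Panel 4-5: Δb = 2.4 m, d̄ = (0.17+0.07)/2 = 0.12, v̄ = (0.28+0.26)/2 = 0.27 → q = 2.4×0.12×0.27 = 0.07776 m³/s
Q = Σ q = 1.401 m³/s
= 1.401 × 1000 = 1401 L/s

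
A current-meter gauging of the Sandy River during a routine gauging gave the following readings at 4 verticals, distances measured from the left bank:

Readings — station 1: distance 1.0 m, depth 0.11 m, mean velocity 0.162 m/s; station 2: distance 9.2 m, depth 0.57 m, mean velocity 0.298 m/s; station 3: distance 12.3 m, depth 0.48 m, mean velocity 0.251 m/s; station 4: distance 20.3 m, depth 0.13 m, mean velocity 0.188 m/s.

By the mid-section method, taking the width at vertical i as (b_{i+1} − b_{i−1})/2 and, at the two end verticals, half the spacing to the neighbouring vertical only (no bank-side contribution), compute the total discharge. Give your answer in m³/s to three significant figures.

w_1 = (9.2 − 1.0)/2 = 4.1 m; q_1 = 0.162 × 0.11 × 4.1 = 0.07306 m³/s
w_2 = (12.3 − 1.0)/2 = 5.65 m; q_2 = 0.298 × 0.57 × 5.65 = 0.9597 m³/s
w_3 = (20.3 − 9.2)/2 = 5.55 m; q_3 = 0.251 × 0.48 × 5.55 = 0.6687 m³/s
w_4 = (20.3 − 12.3)/2 = 4 m; q_4 = 0.188 × 0.13 × 4 = 0.09776 m³/s
Q = Σ qᵢ = 1.799 m³/s

1.80 m³/s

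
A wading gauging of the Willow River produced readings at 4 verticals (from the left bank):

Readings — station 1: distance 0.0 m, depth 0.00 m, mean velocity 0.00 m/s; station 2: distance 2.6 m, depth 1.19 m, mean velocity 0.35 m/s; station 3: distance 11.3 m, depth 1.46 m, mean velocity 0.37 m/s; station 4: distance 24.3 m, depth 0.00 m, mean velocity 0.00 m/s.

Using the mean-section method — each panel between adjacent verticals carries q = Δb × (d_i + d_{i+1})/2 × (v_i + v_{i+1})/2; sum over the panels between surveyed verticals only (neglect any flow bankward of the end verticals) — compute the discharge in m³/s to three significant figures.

Panel 1-2: Δb = 2.6 m, d̄ = (0.00+1.19)/2 = 0.595, v̄ = (0.00+0.35)/2 = 0.175 → q = 2.6×0.595×0.175 = 0.2707 m³/s
Panel 2-3: Δb = 8.7 m, d̄ = (1.19+1.46)/2 = 1.325, v̄ = (0.35+0.37)/2 = 0.36 → q = 8.7×1.325×0.36 = 4.150 m³/s
Panel 3-4: Δb = 13 m, d̄ = (1.46+0.00)/2 = 0.73, v̄ = (0.37+0.00)/2 = 0.185 → q = 13×0.73×0.185 = 1.756 m³/s
Q = Σ q = 6.176 m³/s

6.18 m³/s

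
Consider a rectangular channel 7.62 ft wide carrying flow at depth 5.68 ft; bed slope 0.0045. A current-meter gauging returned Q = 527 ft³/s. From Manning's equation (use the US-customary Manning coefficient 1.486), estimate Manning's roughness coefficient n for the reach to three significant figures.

A = b·y = 7.62 × 5.68 = 43.28 ft²
P = b + 2y = 7.62 + 2×5.68 = 18.98 ft
R = A/P = 43.28/18.98 = 2.280 ft
n = (1.486/Q)·A·R^(2/3)·S^(1/2) = (1.486/527) × 43.28 × 1.732 × 0.06708 = 0.01418

0.0142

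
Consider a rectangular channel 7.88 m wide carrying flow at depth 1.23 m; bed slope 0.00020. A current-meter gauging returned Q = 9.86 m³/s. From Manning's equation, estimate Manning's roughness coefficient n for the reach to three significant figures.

A = b·y = 7.88 × 1.23 = 9.692 m²
P = b + 2y = 7.88 + 2×1.23 = 10.34 m
R = A/P = 9.692/10.34 = 0.9374 m
n = (1/Q)·A·R^(2/3)·S^(1/2) = (1/9.86) × 9.692 × 0.9578 × 0.01414 = 0.01332

0.0133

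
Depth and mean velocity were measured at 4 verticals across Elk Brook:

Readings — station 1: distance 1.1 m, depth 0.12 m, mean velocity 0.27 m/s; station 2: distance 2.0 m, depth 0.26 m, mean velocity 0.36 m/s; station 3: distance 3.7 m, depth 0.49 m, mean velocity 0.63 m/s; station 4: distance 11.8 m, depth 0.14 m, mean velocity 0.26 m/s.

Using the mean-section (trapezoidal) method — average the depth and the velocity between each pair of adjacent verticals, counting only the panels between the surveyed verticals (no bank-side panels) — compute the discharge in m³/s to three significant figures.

Panel 1-2: Δb = 0.9 m, d̄ = (0.12+0.26)/2 = 0.19, v̄ = (0.27+0.36)/2 = 0.315 → q = 0.9×0.19×0.315 = 0.05387 m³/s
Panel 2-3: Δb = 1.7 m, d̄ = (0.26+0.49)/2 = 0.375, v̄ = (0.36+0.63)/2 = 0.495 → q = 1.7×0.375×0.495 = 0.3156 m³/s
Panel 3-4: Δb = 8.1 m, d̄ = (0.49+0.14)/2 = 0.315, v̄ = (0.63+0.26)/2 = 0.445 → q = 8.1×0.315×0.445 = 1.135 m³/s
Q = Σ q = 1.505 m³/s

1.50 m³/s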